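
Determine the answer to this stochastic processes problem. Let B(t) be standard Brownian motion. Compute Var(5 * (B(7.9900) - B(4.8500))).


Var(alpha*(B(t)-B(s))) = alpha^2 * (t-s)
= 5^2 * (7.9900 - 4.8500)
= 25 * 3.1400
= 78.5000

78.5000


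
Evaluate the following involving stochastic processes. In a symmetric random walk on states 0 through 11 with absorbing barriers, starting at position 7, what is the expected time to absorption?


For symmetric RW on 0,...,N with absorbing barriers, E(i) = i*(N-i)
E(7) = 7 * 4 = 28

28


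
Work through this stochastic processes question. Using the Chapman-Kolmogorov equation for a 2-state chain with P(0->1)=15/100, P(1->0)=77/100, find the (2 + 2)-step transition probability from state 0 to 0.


P^4 = P^2 * P^2
Computing via matrix multiplication of the transition matrix.
Entry (0,0) of P^4 = 0.8370

0.8370


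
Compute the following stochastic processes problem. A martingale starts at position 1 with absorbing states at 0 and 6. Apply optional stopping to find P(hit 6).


By optional stopping theorem: E(M at tau) = M(0) = 1
P(hit 6)*6 + P(hit 0)*0 = 1
P(hit 6) = (1 - 0)/(6 - 0) = 1/6 = 0.1667

0.1667


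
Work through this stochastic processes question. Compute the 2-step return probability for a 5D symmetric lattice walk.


P(return in 2 steps) = P(reverse first step) = 1/(2d)
= 1/10
= 0.1000

0.1000


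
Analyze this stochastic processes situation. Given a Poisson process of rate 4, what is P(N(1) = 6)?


P(N(t)=k) = (lambda*t)^k * exp(-lambda*t) / k!
lambda*t = 4
= 4^6 * exp(-4) / 6!
= 4096 * 0.0183 / 720
= 0.1042

0.1042


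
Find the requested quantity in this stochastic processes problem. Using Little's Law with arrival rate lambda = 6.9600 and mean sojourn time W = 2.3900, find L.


Little's Law: L = lambda * W
= 6.9600 * 2.3900
= 16.6344

16.6344


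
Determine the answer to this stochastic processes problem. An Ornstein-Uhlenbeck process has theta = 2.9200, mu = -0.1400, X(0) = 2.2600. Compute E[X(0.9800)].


E[X(t)] = mu + (X(0) - mu)*exp(-theta*t)
= -0.1400 + (2.2600 - -0.1400)*exp(-2.9200*0.9800)
= -0.1400 + 2.4000 * 0.0572
= -0.0028

-0.0028


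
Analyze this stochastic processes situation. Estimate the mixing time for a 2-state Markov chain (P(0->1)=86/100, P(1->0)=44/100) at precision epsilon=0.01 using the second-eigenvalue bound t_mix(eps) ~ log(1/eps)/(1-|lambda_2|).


lambda_2 = |1 - p01 - p10| = |1 - 0.8600 - 0.4400| = 0.3000
t_mix ~ log(1/eps)/(1 - |lambda_2|)
= log(100)/(1 - 0.3000) = 4.6052/0.7000
= 6.5788

6.5788


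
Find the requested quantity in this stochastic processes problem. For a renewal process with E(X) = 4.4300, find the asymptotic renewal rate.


Long-run renewal rate = 1/E(X)
= 1/4.4300
= 0.2257

0.2257


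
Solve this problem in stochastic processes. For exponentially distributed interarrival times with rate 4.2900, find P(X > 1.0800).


P(X > t) = exp(-lambda * t)
= exp(-4.2900 * 1.0800)
= exp(-4.6332) = 0.0097

0.0097


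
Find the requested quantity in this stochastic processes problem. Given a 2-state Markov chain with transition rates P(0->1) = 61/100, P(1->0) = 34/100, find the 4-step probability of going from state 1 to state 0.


Computing P^4 by matrix multiplication.
P = [[0.3900, 0.6100], [0.3400, 0.6600]]
After raising P to the power 4:
P^4(1,0) = 0.3579

0.3579


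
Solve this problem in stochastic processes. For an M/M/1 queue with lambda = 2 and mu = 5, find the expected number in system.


rho = 2/5 = 0.4000
L = rho/(1-rho)
= 0.4000/0.6000
= 0.6667

0.6667


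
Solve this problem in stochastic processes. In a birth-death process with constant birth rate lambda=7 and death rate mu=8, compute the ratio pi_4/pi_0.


For birth-death process, pi_n/pi_0 = (lambda/mu)^n
= (7/8)^4
= 0.5862

0.5862


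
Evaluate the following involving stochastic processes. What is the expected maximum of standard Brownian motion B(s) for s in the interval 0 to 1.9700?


E(max B(s)) = sqrt(2t/pi)
= sqrt(2*1.9700/pi)
= sqrt(1.2541)
= 1.1199

1.1199


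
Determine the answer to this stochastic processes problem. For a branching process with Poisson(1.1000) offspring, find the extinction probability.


Since mu = 1.1000 > 1, extinction prob q < 1.
Solve s = exp(mu*(s-1)) iteratively.
q = 0.8239

0.8239


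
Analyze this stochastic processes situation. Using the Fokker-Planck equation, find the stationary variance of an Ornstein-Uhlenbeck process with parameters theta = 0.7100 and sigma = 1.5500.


Stationary variance = sigma^2 / (2*theta)
= 1.5500^2 / (2*0.7100)
= 2.4025 / 1.4200
= 1.6919

1.6919


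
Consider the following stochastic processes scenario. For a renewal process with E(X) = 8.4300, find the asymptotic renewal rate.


Long-run renewal rate = 1/E(X)
= 1/8.4300
= 0.1186

0.1186


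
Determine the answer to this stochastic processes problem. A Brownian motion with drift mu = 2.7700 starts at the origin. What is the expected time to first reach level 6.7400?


Expected first passage time = a/mu
= 6.7400/2.7700
= 2.4332

2.4332


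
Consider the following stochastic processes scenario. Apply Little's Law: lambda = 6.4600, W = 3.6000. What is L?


Little's Law: L = lambda * W
= 6.4600 * 3.6000
= 23.2560

23.2560


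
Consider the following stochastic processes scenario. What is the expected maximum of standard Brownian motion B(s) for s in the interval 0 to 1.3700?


E(max B(s)) = sqrt(2t/pi)
= sqrt(2*1.3700/pi)
= sqrt(0.8722)
= 0.9339

0.9339


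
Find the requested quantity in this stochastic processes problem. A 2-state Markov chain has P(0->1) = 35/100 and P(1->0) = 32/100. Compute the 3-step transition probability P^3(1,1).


Computing P^3 by matrix multiplication.
P = [[0.6500, 0.3500], [0.3200, 0.6800]]
After raising P to the power 3:
P^3(1,1) = 0.5396

0.5396


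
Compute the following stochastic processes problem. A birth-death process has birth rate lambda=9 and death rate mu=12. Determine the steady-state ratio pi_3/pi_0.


For birth-death process, pi_n/pi_0 = (lambda/mu)^n
= (9/12)^3
= 0.4219

0.4219


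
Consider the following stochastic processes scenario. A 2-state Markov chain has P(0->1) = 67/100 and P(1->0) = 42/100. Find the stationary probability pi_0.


Stationary distribution: pi_0 = p10/(p01+p10), pi_1 = p01/(p01+p10)
p01 = 0.6700, p10 = 0.4200
pi_0 = 0.3853

0.3853


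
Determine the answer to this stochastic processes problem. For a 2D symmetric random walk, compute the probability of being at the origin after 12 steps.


P = C(12,6)^2 / 4^12
= 924^2 / 16777216
= 853776 / 16777216
= 0.0509

0.0509


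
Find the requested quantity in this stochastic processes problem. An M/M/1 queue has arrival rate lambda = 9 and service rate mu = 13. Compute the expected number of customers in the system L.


rho = 9/13 = 0.6923
L = rho/(1-rho)
= 0.6923/0.3077
= 2.2500

2.2500


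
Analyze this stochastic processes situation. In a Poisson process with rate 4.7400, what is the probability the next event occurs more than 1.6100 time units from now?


P(X > t) = exp(-lambda * t)
= exp(-4.7400 * 1.6100)
= exp(-7.6314) = 4.8498e-04

4.8498e-04


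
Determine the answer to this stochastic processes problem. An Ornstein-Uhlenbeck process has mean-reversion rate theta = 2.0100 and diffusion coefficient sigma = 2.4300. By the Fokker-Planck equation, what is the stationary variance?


Stationary variance = sigma^2 / (2*theta)
= 2.4300^2 / (2*2.0100)
= 5.9049 / 4.0200
= 1.4689

1.4689


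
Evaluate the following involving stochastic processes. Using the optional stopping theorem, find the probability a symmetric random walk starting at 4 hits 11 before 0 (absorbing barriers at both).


By optional stopping theorem: E(M at tau) = M(0) = 4
P(hit 11)*11 + P(hit 0)*0 = 4
P(hit 11) = (4 - 0)/(11 - 0) = 4/11 = 0.3636

0.3636


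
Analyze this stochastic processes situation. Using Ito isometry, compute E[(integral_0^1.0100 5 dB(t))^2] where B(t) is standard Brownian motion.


By Ito isometry: E[(int f dB)^2] = int f^2 dt
= 5^2 * 1.0100
= 25 * 1.0100 = 25.2500

25.2500


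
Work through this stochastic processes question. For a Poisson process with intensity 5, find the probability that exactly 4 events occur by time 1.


P(N(t)=k) = (lambda*t)^k * exp(-lambda*t) / k!
lambda*t = 5
= 5^4 * exp(-5) / 4!
= 625 * 0.0067 / 24
= 0.1755

0.1755


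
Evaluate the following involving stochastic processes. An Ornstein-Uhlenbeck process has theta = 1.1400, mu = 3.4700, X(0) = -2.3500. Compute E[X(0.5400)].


E[X(t)] = mu + (X(0) - mu)*exp(-theta*t)
= 3.4700 + (-2.3500 - 3.4700)*exp(-1.1400*0.5400)
= 3.4700 + -5.8200 * 0.5403
= 0.3254

0.3254


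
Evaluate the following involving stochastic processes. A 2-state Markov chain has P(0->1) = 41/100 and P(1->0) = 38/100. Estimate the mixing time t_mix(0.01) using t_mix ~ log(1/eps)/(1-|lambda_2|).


lambda_2 = |1 - p01 - p10| = |1 - 0.4100 - 0.3800| = 0.2100
t_mix ~ log(1/eps)/(1 - |lambda_2|)
= log(100)/(1 - 0.2100) = 4.6052/0.7900
= 5.8293

5.8293


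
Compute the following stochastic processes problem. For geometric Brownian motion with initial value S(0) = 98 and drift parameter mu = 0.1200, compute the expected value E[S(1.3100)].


E[S(t)] = S(0) * exp(mu * t)
= 98 * exp(0.1200 * 1.3100)
= 98 * 1.1702
= 114.6825

114.6825


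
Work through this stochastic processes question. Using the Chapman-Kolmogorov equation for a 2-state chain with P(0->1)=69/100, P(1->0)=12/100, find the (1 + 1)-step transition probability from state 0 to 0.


P^2 = P^1 * P^1
Computing via matrix multiplication of the transition matrix.
Entry (0,0) of P^2 = 0.1789

0.1789


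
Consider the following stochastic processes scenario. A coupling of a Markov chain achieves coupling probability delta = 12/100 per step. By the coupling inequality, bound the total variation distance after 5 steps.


TV distance bound <= (1-delta)^n
= (1 - 0.1200)^5
= 0.8800^5
= 0.5277

0.5277


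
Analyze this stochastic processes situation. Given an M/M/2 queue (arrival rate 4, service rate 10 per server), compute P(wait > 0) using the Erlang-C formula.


a = lambda/mu = 0.4000
rho = a/c = 0.2000
Erlang-C formula applied:
C(c,a) = 0.0667

0.0667


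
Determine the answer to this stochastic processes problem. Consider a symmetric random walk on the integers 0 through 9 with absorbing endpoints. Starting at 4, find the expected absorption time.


For symmetric RW on 0,...,N with absorbing barriers, E(i) = i*(N-i)
E(4) = 4 * 5 = 20

20


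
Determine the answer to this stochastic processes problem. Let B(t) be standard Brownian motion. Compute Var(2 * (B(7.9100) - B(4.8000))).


Var(alpha*(B(t)-B(s))) = alpha^2 * (t-s)
= 2^2 * (7.9100 - 4.8000)
= 4 * 3.1100
= 12.4400

12.4400


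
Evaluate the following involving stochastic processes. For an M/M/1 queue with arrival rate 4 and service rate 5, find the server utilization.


rho = lambda/mu
= 4/5
= 0.8000

0.8000


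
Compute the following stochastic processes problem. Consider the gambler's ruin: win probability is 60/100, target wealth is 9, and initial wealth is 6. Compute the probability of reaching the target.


Gambler's ruin formula:
r = q/p = 0.4000/0.6000 = 0.6667
P(win) = (1 - r^i)/(1 - r^N)
= (1 - 0.6667^6)/(1 - 0.6667^9)
= 0.9366

0.9366


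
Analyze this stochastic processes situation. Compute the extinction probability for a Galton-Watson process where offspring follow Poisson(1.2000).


Since mu = 1.2000 > 1, extinction prob q < 1.
Solve s = exp(mu*(s-1)) iteratively.
q = 0.6863

0.6863


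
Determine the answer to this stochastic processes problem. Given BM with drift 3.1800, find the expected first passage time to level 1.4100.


Expected first passage time = a/mu
= 1.4100/3.1800
= 0.4434

0.4434


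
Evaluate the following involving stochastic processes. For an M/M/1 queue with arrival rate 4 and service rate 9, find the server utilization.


rho = lambda/mu
= 4/9
= 0.4444

0.4444


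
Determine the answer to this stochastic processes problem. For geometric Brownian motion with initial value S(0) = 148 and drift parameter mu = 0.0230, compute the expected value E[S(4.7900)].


E[S(t)] = S(0) * exp(mu * t)
= 148 * exp(0.0230 * 4.7900)
= 148 * 1.1165
= 165.2372

165.2372


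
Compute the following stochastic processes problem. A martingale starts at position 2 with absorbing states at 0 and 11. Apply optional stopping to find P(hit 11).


By optional stopping theorem: E(M at tau) = M(0) = 2
P(hit 11)*11 + P(hit 0)*0 = 2
P(hit 11) = (2 - 0)/(11 - 0) = 2/11 = 0.1818

0.1818


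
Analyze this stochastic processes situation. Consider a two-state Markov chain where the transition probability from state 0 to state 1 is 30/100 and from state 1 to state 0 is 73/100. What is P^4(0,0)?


Computing P^4 by matrix multiplication.
P = [[0.7000, 0.3000], [0.7300, 0.2700]]
After raising P to the power 4:
P^4(0,0) = 0.7087

0.7087


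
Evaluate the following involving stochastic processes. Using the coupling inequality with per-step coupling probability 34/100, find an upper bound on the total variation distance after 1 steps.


TV distance bound <= (1-delta)^n
= (1 - 0.3400)^1
= 0.6600^1
= 0.6600

0.6600


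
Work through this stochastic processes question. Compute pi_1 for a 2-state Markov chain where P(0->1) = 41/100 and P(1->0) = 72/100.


Stationary distribution: pi_0 = p10/(p01+p10), pi_1 = p01/(p01+p10)
p01 = 0.4100, p10 = 0.7200
pi_1 = 0.3628

0.3628


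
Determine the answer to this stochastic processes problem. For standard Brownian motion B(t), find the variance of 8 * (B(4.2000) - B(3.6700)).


Var(alpha*(B(t)-B(s))) = alpha^2 * (t-s)
= 8^2 * (4.2000 - 3.6700)
= 64 * 0.5300
= 33.9200

33.9200


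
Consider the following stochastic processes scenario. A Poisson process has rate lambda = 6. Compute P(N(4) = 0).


P(N(t)=k) = (lambda*t)^k * exp(-lambda*t) / k!
lambda*t = 24
= 24^0 * exp(-24) / 0!
= 1 * 3.7751e-11 / 1
= 3.7751e-11

3.7751e-11


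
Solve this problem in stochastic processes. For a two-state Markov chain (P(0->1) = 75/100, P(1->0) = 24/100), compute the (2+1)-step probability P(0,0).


P^3 = P^2 * P^1
Computing via matrix multiplication of the transition matrix.
Entry (0,0) of P^3 = 0.2424

0.2424


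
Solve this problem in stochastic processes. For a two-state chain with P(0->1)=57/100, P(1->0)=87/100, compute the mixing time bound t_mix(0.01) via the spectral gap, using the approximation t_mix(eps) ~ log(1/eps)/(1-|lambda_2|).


lambda_2 = |1 - p01 - p10| = |1 - 0.5700 - 0.8700| = 0.4400
t_mix ~ log(1/eps)/(1 - |lambda_2|)
= log(100)/(1 - 0.4400) = 4.6052/0.5600
= 8.2235

8.2235


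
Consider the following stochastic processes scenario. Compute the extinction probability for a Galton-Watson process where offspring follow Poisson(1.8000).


Since mu = 1.8000 > 1, extinction prob q < 1.
Solve s = exp(mu*(s-1)) iteratively.
q = 0.2676

0.2676


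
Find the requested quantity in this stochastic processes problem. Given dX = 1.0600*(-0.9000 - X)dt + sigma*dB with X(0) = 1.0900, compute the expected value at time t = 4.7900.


E[X(t)] = mu + (X(0) - mu)*exp(-theta*t)
= -0.9000 + (1.0900 - -0.9000)*exp(-1.0600*4.7900)
= -0.9000 + 1.9900 * 0.0062
= -0.8876

-0.8876


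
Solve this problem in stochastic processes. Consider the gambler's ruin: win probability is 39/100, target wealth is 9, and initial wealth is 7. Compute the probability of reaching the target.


Gambler's ruin formula:
r = q/p = 0.6100/0.3900 = 1.5641
P(win) = (1 - r^i)/(1 - r^N)
= (1 - 1.5641^7)/(1 - 1.5641^9)
= 0.3980

0.3980


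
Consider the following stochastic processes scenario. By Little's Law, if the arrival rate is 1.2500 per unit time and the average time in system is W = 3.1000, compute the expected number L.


Little's Law: L = lambda * W
= 1.2500 * 3.1000
= 3.8750

3.8750


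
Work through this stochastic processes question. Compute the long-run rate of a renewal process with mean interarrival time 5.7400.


Long-run renewal rate = 1/E(X)
= 1/5.7400
= 0.1742

0.1742


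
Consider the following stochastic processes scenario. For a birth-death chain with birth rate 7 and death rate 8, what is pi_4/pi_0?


For birth-death process, pi_n/pi_0 = (lambda/mu)^n
= (7/8)^4
= 0.5862

0.5862


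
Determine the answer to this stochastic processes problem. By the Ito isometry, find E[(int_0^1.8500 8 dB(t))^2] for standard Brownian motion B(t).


By Ito isometry: E[(int f dB)^2] = int f^2 dt
= 8^2 * 1.8500
= 64 * 1.8500 = 118.4000

118.4000


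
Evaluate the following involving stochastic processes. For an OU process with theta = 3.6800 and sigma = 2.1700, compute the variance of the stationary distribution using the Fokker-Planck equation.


Stationary variance = sigma^2 / (2*theta)
= 2.1700^2 / (2*3.6800)
= 4.7089 / 7.3600
= 0.6398

0.6398


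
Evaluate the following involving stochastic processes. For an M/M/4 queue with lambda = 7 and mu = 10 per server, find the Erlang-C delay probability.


a = lambda/mu = 0.7000
rho = a/c = 0.1750
Erlang-C formula applied:
C(c,a) = 0.0060

0.0060


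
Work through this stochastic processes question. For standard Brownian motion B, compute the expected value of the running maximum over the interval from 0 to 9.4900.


E(max B(s)) = sqrt(2t/pi)
= sqrt(2*9.4900/pi)
= sqrt(6.0415)
= 2.4580

2.4580


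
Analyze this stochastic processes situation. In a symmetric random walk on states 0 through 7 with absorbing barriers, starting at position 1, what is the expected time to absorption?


For symmetric RW on 0,...,N with absorbing barriers, E(i) = i*(N-i)
E(1) = 1 * 6 = 6

6


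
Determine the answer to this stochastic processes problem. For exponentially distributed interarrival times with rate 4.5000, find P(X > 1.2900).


P(X > t) = exp(-lambda * t)
= exp(-4.5000 * 1.2900)
= exp(-5.8050) = 0.0030

0.0030


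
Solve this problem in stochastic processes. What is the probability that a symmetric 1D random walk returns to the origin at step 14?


P(S(14) = 0) = C(14,7) / 4^7
= 3432 / 16384
= 0.2095

0.2095


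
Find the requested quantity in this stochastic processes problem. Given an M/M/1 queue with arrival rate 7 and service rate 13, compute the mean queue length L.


rho = 7/13 = 0.5385
L = rho/(1-rho)
= 0.5385/0.4615
= 1.1667

1.1667


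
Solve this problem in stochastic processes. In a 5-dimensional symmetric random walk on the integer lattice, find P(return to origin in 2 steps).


P(return in 2 steps) = P(reverse first step) = 1/(2d)
= 1/10
= 0.1000

0.1000


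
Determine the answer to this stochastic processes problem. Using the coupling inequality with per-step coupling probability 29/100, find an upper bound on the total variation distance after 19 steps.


TV distance bound <= (1-delta)^n
= (1 - 0.2900)^19
= 0.7100^19
= 0.0015

0.0015


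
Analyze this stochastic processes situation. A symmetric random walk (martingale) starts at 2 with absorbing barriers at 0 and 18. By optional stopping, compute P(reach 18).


By optional stopping theorem: E(M at tau) = M(0) = 2
P(hit 18)*18 + P(hit 0)*0 = 2
P(hit 18) = (2 - 0)/(18 - 0) = 1/9 = 0.1111

0.1111


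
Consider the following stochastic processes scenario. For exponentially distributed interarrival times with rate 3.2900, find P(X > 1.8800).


P(X > t) = exp(-lambda * t)
= exp(-3.2900 * 1.8800)
= exp(-6.1852) = 0.0021

0.0021


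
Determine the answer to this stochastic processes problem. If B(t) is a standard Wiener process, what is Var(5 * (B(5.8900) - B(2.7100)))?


Var(alpha*(B(t)-B(s))) = alpha^2 * (t-s)
= 5^2 * (5.8900 - 2.7100)
= 25 * 3.1800
= 79.5000

79.5000


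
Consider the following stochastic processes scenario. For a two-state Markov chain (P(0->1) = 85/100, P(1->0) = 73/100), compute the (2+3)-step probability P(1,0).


P^5 = P^2 * P^3
Computing via matrix multiplication of the transition matrix.
Entry (1,0) of P^5 = 0.4924

0.4924


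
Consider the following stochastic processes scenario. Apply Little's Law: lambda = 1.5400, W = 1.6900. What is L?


Little's Law: L = lambda * W
= 1.5400 * 1.6900
= 2.6026

2.6026


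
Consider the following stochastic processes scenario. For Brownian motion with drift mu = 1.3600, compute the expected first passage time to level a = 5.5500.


Expected first passage time = a/mu
= 5.5500/1.3600
= 4.0809

4.0809


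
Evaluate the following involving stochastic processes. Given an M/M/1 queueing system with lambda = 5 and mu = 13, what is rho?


rho = lambda/mu
= 5/13
= 0.3846

0.3846


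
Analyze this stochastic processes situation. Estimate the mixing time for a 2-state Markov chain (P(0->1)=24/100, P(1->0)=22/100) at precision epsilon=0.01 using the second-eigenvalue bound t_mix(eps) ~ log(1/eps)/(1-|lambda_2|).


lambda_2 = |1 - p01 - p10| = |1 - 0.2400 - 0.2200| = 0.5400
t_mix ~ log(1/eps)/(1 - |lambda_2|)
= log(100)/(1 - 0.5400) = 4.6052/0.4600
= 10.0112

10.0112


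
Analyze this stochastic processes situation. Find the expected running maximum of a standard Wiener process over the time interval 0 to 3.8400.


E(max B(s)) = sqrt(2t/pi)
= sqrt(2*3.8400/pi)
= sqrt(2.4446)
= 1.5635

1.5635


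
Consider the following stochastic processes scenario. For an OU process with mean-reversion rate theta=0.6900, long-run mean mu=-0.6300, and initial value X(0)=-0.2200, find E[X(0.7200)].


E[X(t)] = mu + (X(0) - mu)*exp(-theta*t)
= -0.6300 + (-0.2200 - -0.6300)*exp(-0.6900*0.7200)
= -0.6300 + 0.4100 * 0.6085
= -0.3805

-0.3805


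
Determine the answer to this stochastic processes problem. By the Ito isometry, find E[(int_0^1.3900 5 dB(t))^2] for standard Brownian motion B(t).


By Ito isometry: E[(int f dB)^2] = int f^2 dt
= 5^2 * 1.3900
= 25 * 1.3900 = 34.7500

34.7500


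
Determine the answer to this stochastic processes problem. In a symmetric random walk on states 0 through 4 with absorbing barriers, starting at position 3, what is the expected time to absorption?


For symmetric RW on 0,...,N with absorbing barriers, E(i) = i*(N-i)
E(3) = 3 * 1 = 3

3


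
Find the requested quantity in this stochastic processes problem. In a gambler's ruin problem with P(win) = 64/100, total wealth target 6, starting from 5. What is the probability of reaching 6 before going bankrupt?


Gambler's ruin formula:
r = q/p = 0.3600/0.6400 = 0.5625
P(win) = (1 - r^i)/(1 - r^N)
= (1 - 0.5625^5)/(1 - 0.5625^6)
= 0.9746

0.9746


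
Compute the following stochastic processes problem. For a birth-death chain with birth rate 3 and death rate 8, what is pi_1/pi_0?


For birth-death process, pi_n/pi_0 = (lambda/mu)^n
= (3/8)^1
= 0.3750

0.3750


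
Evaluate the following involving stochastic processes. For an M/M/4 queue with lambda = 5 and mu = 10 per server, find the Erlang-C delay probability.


a = lambda/mu = 0.5000
rho = a/c = 0.1250
Erlang-C formula applied:
C(c,a) = 0.0018

0.0018


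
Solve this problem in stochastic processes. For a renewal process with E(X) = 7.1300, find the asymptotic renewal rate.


Long-run renewal rate = 1/E(X)
= 1/7.1300
= 0.1403

0.1403


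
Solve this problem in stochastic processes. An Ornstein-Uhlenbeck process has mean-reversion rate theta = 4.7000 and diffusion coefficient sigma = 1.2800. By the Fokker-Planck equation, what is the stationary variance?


Stationary variance = sigma^2 / (2*theta)
= 1.2800^2 / (2*4.7000)
= 1.6384 / 9.4000
= 0.1743

0.1743


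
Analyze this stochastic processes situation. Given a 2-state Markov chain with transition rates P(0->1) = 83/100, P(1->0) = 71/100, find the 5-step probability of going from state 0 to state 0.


Computing P^5 by matrix multiplication.
P = [[0.1700, 0.8300], [0.7100, 0.2900]]
After raising P to the power 5:
P^5(0,0) = 0.4363

0.4363


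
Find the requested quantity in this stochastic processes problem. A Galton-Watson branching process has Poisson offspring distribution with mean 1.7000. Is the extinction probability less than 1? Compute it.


Since mu = 1.7000 > 1, extinction prob q < 1.
Solve s = exp(mu*(s-1)) iteratively.
q = 0.3088

0.3088


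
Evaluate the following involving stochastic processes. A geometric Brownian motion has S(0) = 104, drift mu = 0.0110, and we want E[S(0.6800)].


E[S(t)] = S(0) * exp(mu * t)
= 104 * exp(0.0110 * 0.6800)
= 104 * 1.0075
= 104.7808

104.7808


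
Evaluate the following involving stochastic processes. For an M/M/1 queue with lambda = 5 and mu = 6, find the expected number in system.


rho = 5/6 = 0.8333
L = rho/(1-rho)
= 0.8333/0.1667
= 5.0000

5.0000


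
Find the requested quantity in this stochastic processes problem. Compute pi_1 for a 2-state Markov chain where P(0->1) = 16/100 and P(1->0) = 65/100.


Stationary distribution: pi_0 = p10/(p01+p10), pi_1 = p01/(p01+p10)
p01 = 0.1600, p10 = 0.6500
pi_1 = 0.1975

0.1975


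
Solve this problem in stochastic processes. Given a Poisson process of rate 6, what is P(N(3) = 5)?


P(N(t)=k) = (lambda*t)^k * exp(-lambda*t) / k!
lambda*t = 18
= 18^5 * exp(-18) / 5!
= 1889568 * 1.5230e-08 / 120
= 2.3982e-04

2.3982e-04


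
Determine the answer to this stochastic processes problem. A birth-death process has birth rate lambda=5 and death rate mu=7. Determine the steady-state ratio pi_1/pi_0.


For birth-death process, pi_n/pi_0 = (lambda/mu)^n
= (5/7)^1
= 0.7143

0.7143


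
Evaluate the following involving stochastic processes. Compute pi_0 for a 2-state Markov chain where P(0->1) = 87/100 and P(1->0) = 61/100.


Stationary distribution: pi_0 = p10/(p01+p10), pi_1 = p01/(p01+p10)
p01 = 0.8700, p10 = 0.6100
pi_0 = 0.4122

0.4122


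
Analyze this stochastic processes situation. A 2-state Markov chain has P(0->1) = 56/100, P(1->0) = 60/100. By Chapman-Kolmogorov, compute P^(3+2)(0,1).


P^5 = P^3 * P^2
Computing via matrix multiplication of the transition matrix.
Entry (0,1) of P^5 = 0.4828

0.4828


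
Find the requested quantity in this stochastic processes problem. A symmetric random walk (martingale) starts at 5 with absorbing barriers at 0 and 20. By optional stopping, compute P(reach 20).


By optional stopping theorem: E(M at tau) = M(0) = 5
P(hit 20)*20 + P(hit 0)*0 = 5
P(hit 20) = (5 - 0)/(20 - 0) = 1/4 = 0.2500

0.2500


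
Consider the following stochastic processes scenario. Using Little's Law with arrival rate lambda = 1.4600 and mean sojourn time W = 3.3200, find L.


Little's Law: L = lambda * W
= 1.4600 * 3.3200
= 4.8472

4.8472


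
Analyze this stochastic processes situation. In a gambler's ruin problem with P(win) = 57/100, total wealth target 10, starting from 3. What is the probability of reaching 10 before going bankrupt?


Gambler's ruin formula:
r = q/p = 0.4300/0.5700 = 0.7544
P(win) = (1 - r^i)/(1 - r^N)
= (1 - 0.7544^3)/(1 - 0.7544^10)
= 0.6069

0.6069


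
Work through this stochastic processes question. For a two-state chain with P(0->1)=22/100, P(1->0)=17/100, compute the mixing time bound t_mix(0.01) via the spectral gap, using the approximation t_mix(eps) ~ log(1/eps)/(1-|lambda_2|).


lambda_2 = |1 - p01 - p10| = |1 - 0.2200 - 0.1700| = 0.6100
t_mix ~ log(1/eps)/(1 - |lambda_2|)
= log(100)/(1 - 0.6100) = 4.6052/0.3900
= 11.8081

11.8081


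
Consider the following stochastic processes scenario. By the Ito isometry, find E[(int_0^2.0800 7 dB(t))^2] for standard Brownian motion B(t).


By Ito isometry: E[(int f dB)^2] = int f^2 dt
= 7^2 * 2.0800
= 49 * 2.0800 = 101.9200

101.9200


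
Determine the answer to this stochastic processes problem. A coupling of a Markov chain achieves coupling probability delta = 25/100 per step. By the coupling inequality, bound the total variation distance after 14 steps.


TV distance bound <= (1-delta)^n
= (1 - 0.2500)^14
= 0.7500^14
= 0.0178

0.0178


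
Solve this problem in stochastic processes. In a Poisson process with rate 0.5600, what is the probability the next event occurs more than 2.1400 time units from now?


P(X > t) = exp(-lambda * t)
= exp(-0.5600 * 2.1400)
= exp(-1.1984) = 0.3017

0.3017


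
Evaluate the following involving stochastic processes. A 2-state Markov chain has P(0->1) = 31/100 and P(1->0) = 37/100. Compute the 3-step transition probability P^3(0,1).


Computing P^3 by matrix multiplication.
P = [[0.6900, 0.3100], [0.3700, 0.6300]]
After raising P to the power 3:
P^3(0,1) = 0.4409

0.4409


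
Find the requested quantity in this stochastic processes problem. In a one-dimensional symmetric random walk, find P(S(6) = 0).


P(S(6) = 0) = C(6,3) / 4^3
= 20 / 64
= 0.3125

0.3125


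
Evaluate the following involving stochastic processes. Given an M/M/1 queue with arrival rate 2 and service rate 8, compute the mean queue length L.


rho = 2/8 = 0.2500
L = rho/(1-rho)
= 0.2500/0.7500
= 0.3333

0.3333


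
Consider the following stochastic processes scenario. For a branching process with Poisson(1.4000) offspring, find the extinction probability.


Since mu = 1.4000 > 1, extinction prob q < 1.
Solve s = exp(mu*(s-1)) iteratively.
q = 0.4890

0.4890


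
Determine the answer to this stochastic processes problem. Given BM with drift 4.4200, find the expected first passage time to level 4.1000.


Expected first passage time = a/mu
= 4.1000/4.4200
= 0.9276

0.9276


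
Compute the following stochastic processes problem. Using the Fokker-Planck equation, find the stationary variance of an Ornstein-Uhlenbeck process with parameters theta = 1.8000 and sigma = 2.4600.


Stationary variance = sigma^2 / (2*theta)
= 2.4600^2 / (2*1.8000)
= 6.0516 / 3.6000
= 1.6810

1.6810


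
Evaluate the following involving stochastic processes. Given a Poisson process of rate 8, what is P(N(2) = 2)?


P(N(t)=k) = (lambda*t)^k * exp(-lambda*t) / k!
lambda*t = 16
= 16^2 * exp(-16) / 2!
= 256 * 1.1254e-07 / 2
= 1.4405e-05

1.4405e-05


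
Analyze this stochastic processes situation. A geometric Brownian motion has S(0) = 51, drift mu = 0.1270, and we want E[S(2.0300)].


E[S(t)] = S(0) * exp(mu * t)
= 51 * exp(0.1270 * 2.0300)
= 51 * 1.2941
= 65.9987

65.9987


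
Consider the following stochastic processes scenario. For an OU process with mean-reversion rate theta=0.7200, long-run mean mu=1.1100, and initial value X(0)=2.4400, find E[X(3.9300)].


E[X(t)] = mu + (X(0) - mu)*exp(-theta*t)
= 1.1100 + (2.4400 - 1.1100)*exp(-0.7200*3.9300)
= 1.1100 + 1.3300 * 0.0590
= 1.1885

1.1885


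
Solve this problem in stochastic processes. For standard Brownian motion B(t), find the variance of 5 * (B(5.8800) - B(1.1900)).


Var(alpha*(B(t)-B(s))) = alpha^2 * (t-s)
= 5^2 * (5.8800 - 1.1900)
= 25 * 4.6900
= 117.2500

117.2500


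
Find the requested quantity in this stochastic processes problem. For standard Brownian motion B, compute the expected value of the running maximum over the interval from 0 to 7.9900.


E(max B(s)) = sqrt(2t/pi)
= sqrt(2*7.9900/pi)
= sqrt(5.0866)
= 2.2553

2.2553


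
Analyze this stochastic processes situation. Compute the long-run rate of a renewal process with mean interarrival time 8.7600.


Long-run renewal rate = 1/E(X)
= 1/8.7600
= 0.1142

0.1142


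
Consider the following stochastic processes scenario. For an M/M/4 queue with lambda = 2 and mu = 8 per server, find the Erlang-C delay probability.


a = lambda/mu = 0.2500
rho = a/c = 0.0625
Erlang-C formula applied:
C(c,a) = 1.3521e-04

1.3521e-04


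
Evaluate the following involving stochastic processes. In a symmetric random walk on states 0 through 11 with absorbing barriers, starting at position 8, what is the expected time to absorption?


For symmetric RW on 0,...,N with absorbing barriers, E(i) = i*(N-i)
E(8) = 8 * 3 = 24

24


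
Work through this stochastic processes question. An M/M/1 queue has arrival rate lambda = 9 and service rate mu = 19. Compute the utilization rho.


rho = lambda/mu
= 9/19
= 0.4737

0.4737


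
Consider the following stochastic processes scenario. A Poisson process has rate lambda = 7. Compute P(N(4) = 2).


P(N(t)=k) = (lambda*t)^k * exp(-lambda*t) / k!
lambda*t = 28
= 28^2 * exp(-28) / 2!
= 784 * 6.9144e-13 / 2
= 2.7104e-10

2.7104e-10


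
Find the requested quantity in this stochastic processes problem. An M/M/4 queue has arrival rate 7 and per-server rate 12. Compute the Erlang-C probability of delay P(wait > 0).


a = lambda/mu = 0.5833
rho = a/c = 0.1458
Erlang-C formula applied:
C(c,a) = 0.0032

0.0032


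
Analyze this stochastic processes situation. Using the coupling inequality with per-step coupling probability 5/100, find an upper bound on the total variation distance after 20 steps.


TV distance bound <= (1-delta)^n
= (1 - 0.0500)^20
= 0.9500^20
= 0.3585

0.3585


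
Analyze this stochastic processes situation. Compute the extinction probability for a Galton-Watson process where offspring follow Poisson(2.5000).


Since mu = 2.5000 > 1, extinction prob q < 1.
Solve s = exp(mu*(s-1)) iteratively.
q = 0.1074

0.1074


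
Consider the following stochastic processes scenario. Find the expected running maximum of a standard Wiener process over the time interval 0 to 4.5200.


E(max B(s)) = sqrt(2t/pi)
= sqrt(2*4.5200/pi)
= sqrt(2.8775)
= 1.6963

1.6963


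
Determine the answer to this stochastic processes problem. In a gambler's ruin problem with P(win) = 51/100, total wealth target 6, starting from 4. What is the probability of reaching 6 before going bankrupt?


Gambler's ruin formula:
r = q/p = 0.4900/0.5100 = 0.9608
P(win) = (1 - r^i)/(1 - r^N)
= (1 - 0.9608^4)/(1 - 0.9608^6)
= 0.6930

0.6930


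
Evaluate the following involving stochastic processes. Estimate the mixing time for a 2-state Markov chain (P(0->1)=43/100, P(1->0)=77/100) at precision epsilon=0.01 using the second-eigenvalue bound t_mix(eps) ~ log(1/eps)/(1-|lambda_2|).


lambda_2 = |1 - p01 - p10| = |1 - 0.4300 - 0.7700| = 0.2000
t_mix ~ log(1/eps)/(1 - |lambda_2|)
= log(100)/(1 - 0.2000) = 4.6052/0.8000
= 5.7565

5.7565


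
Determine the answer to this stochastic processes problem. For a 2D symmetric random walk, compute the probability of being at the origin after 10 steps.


P = C(10,5)^2 / 4^10
= 252^2 / 1048576
= 63504 / 1048576
= 0.0606

0.0606


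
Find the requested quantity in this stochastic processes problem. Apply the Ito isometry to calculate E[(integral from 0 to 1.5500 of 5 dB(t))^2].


By Ito isometry: E[(int f dB)^2] = int f^2 dt
= 5^2 * 1.5500
= 25 * 1.5500 = 38.7500

38.7500


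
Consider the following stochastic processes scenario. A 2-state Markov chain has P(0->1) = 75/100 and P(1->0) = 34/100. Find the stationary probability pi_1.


Stationary distribution: pi_0 = p10/(p01+p10), pi_1 = p01/(p01+p10)
p01 = 0.7500, p10 = 0.3400
pi_1 = 0.6881

0.6881


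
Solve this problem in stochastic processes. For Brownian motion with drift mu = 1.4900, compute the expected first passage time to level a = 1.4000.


Expected first passage time = a/mu
= 1.4000/1.4900
= 0.9396

0.9396


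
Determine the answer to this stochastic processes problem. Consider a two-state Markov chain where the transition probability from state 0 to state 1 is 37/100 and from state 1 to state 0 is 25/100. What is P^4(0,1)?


Computing P^4 by matrix multiplication.
P = [[0.6300, 0.3700], [0.2500, 0.7500]]
After raising P to the power 4:
P^4(0,1) = 0.5843

0.5843


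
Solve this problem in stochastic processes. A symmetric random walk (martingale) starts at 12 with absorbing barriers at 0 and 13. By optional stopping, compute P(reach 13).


By optional stopping theorem: E(M at tau) = M(0) = 12
P(hit 13)*13 + P(hit 0)*0 = 12
P(hit 13) = (12 - 0)/(13 - 0) = 12/13 = 0.9231

0.9231


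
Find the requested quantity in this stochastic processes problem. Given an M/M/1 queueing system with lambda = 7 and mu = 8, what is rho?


rho = lambda/mu
= 7/8
= 0.8750

0.8750


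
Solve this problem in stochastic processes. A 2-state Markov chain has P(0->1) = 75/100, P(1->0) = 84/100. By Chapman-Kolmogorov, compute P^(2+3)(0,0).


P^5 = P^2 * P^3
Computing via matrix multiplication of the transition matrix.
Entry (0,0) of P^5 = 0.4946

0.4946


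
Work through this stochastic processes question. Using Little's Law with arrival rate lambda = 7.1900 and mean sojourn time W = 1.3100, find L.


Little's Law: L = lambda * W
= 7.1900 * 1.3100
= 9.4189

9.4189


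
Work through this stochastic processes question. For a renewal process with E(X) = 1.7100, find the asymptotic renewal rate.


Long-run renewal rate = 1/E(X)
= 1/1.7100
= 0.5848

0.5848


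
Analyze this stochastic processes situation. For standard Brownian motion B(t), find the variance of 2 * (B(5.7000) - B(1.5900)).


Var(alpha*(B(t)-B(s))) = alpha^2 * (t-s)
= 2^2 * (5.7000 - 1.5900)
= 4 * 4.1100
= 16.4400

16.4400


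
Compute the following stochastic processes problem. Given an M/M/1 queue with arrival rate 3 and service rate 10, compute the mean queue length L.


rho = 3/10 = 0.3000
L = rho/(1-rho)
= 0.3000/0.7000
= 0.4286

0.4286


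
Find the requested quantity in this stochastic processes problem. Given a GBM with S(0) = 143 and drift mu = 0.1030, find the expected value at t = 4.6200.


E[S(t)] = S(0) * exp(mu * t)
= 143 * exp(0.1030 * 4.6200)
= 143 * 1.6094
= 230.1439

230.1439


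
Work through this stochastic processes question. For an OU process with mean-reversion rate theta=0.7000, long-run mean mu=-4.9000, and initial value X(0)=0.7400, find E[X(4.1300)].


E[X(t)] = mu + (X(0) - mu)*exp(-theta*t)
= -4.9000 + (0.7400 - -4.9000)*exp(-0.7000*4.1300)
= -4.9000 + 5.6400 * 0.0555
= -4.5869

-4.5869


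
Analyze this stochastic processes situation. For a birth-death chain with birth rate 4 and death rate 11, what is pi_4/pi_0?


For birth-death process, pi_n/pi_0 = (lambda/mu)^n
= (4/11)^4
= 0.0175

0.0175


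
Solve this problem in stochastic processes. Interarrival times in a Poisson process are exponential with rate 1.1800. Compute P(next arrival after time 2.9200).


P(X > t) = exp(-lambda * t)
= exp(-1.1800 * 2.9200)
= exp(-3.4456) = 0.0319

0.0319


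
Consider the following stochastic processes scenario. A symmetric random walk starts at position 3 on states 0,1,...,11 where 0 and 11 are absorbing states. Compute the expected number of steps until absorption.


For symmetric RW on 0,...,N with absorbing barriers, E(i) = i*(N-i)
E(3) = 3 * 8 = 24

24


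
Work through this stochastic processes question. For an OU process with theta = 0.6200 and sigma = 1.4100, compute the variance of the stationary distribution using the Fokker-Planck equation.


Stationary variance = sigma^2 / (2*theta)
= 1.4100^2 / (2*0.6200)
= 1.9881 / 1.2400
= 1.6033

1.6033


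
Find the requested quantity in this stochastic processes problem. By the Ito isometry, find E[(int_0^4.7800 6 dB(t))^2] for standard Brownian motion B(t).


By Ito isometry: E[(int f dB)^2] = int f^2 dt
= 6^2 * 4.7800
= 36 * 4.7800 = 172.0800

172.0800


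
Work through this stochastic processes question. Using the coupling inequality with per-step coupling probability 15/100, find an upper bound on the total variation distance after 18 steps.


TV distance bound <= (1-delta)^n
= (1 - 0.1500)^18
= 0.8500^18
= 0.0536

0.0536


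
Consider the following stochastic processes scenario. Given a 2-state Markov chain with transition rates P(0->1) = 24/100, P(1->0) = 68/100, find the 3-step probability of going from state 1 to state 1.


Computing P^3 by matrix multiplication.
P = [[0.7600, 0.2400], [0.6800, 0.3200]]
After raising P to the power 3:
P^3(1,1) = 0.2612

0.2612


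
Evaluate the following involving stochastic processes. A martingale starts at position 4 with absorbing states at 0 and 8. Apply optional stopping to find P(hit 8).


By optional stopping theorem: E(M at tau) = M(0) = 4
P(hit 8)*8 + P(hit 0)*0 = 4
P(hit 8) = (4 - 0)/(8 - 0) = 1/2 = 0.5000

0.5000
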